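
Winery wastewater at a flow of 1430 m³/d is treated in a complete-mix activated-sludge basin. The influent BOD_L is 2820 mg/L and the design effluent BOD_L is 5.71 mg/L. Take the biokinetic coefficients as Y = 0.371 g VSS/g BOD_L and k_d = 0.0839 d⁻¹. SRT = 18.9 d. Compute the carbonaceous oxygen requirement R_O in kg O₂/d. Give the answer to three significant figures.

Y_obs = Y / (1 + k_d θ_c) = 0.371 / (1 + 0.0839 × 18.9) = 0.371 / 2.586 = 0.1435.
Mass of BOD_L removed per day: Q(S₀ − S) = 1430 × 2814 g/m³ = 4024 kg/d.
P_X = Y_obs·Q·(S₀ − S) = 0.1435 × 4024 = 577.4 kg VSS/d.
R_O = Q·ΔS − 1.42 P_X = 4024 − 819.9 = 3204 kg O₂/d.

R_O ≈ 3200 kg O₂/d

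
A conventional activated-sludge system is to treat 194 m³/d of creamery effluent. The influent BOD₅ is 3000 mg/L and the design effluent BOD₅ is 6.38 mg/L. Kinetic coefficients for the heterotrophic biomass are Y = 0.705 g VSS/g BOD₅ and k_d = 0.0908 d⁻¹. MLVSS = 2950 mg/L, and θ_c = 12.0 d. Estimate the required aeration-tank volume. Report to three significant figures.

V ≈ 797 m³

Steady-state biomass mass balance: V·X·(1 + k_d·θ_c) = Y·Q·(S₀ − S)·θ_c, so V = 0.705 × 194 × (3000 − 6.38) × 12.0 / [2950 × (1 + 0.0908 × 12.0)] = 4.91×10^6 / 6164 = 797.0 m³.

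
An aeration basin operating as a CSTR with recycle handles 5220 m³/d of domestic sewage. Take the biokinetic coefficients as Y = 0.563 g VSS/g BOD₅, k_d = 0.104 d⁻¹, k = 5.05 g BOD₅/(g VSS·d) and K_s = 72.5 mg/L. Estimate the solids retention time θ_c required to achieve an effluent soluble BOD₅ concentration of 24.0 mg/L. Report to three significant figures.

θ_c ≈ 1.66 d

At the target effluent, Y k S/(K_s+S) = 0.563×5.05×24.0/96.50 = 0.7071 d⁻¹.
Then 1/θ_c = μ − k_d = 0.7071 − 0.104 = 0.6031 d⁻¹, giving θ_c = 1.658 d.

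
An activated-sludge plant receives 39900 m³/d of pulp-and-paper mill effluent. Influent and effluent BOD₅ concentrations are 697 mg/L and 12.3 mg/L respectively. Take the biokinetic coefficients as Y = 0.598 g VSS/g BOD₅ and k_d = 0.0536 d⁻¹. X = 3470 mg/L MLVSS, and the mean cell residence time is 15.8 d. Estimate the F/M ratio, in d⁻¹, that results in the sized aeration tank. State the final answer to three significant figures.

F/M ≈ 0.199 d⁻¹

Steady-state biomass mass balance: V·X·(1 + k_d·θ_c) = Y·Q·(S₀ − S)·θ_c, so V = 0.598 × 39900 × (697 − 12.3) × 15.8 / [3470 × (1 + 0.0536 × 15.8)] = 2.58×10^8 / 6409 = 40278 m³.
F/M = applied load / biomass = Q·S₀/(V·X) = 39900 × 697 / (40278 × 3470) = 0.1990 d⁻¹.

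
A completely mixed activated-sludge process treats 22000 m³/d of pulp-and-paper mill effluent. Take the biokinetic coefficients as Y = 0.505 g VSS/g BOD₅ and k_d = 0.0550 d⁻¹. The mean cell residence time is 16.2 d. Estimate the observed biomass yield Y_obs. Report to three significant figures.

Y_obs = Y / (1 + k_d θ_c) = 0.505 / (1 + 0.0550 × 16.2) = 0.505 / 1.891 = 0.2671.

Y_obs ≈ 0.267 g VSS/g BOD₅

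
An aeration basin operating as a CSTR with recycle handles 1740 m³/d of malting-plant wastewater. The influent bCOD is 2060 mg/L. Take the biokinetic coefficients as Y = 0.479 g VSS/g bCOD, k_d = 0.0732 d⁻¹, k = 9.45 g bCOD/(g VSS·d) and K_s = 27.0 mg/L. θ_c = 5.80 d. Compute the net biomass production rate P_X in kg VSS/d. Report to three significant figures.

From the Monod/SRT balance for a CMAS, S = K_s·(1+k_d θ_c)/[θ_c·(Y k − k_d) − 1] = 27.0 × (1 + 0.0732 × 5.80) / [5.80 × (0.479 × 9.45 − 0.0732) − 1] = 38.46 / 24.83 = 1.549 mg/L.
Observed yield with endogenous decay: Y_obs = Y / (1 + k_d·θ_c) = 0.479 / (1 + 0.0732 × 5.80) = 0.479 / 1.425 = 0.3362 g VSS/g bCOD.
Mass of bCOD removed per day: Q(S₀ − S) = 1740 × 2058 g/m³ = 3582 kg/d.
So the net sludge growth is P_X = 0.3362 × 3582 = 1204 kg VSS/d.

P_X ≈ 1200 kg VSS/d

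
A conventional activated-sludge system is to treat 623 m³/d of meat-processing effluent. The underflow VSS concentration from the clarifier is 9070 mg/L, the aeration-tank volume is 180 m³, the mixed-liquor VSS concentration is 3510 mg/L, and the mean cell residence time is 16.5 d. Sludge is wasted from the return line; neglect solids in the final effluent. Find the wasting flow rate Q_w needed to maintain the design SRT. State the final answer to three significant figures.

θ_c = V·X/(Q_w·X_r) when wasting from the recycle, so Q_w = V·X/(θ_c·X_r) = 180.0 × 3510 / (16.5 × 9070) = 4.222 m³/d.

Q_w ≈ 4.22 m³/d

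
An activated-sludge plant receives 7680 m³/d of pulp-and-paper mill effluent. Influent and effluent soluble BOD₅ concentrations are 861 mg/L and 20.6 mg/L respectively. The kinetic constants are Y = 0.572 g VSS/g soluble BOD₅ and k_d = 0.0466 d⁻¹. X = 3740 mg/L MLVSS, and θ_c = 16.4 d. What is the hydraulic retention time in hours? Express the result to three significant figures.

τ ≈ 28.7 h

Rearranging the biomass balance for a CMAS with decay, V = Y·Q·ΔS·θ_c / [X·(1+k_d θ_c)] = 0.572 × 7680 × (861 − 20.6) × 16.4 / [3740 × (1 + 0.0466 × 16.4)] = 6.05×10^7 / 6598 = 9176 m³.
HRT = V/Q = 9176 m³ / 7680 m³·d⁻¹ = 1.195 d × 24 = 28.68 h.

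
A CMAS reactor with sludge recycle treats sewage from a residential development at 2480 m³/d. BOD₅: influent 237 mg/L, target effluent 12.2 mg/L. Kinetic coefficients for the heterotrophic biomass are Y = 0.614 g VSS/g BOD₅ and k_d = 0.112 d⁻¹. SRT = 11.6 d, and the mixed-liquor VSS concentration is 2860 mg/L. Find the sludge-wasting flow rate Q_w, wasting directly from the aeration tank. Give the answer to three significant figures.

Q_w ≈ 52.1 m³/d

From the SRT design equation V = Y Q (S₀−S) θ_c / [X (1 + k_d θ_c)] = 0.614 × 2480 × (237 − 12.2) × 11.6 / [2860 × (1 + 0.112 × 11.6)] = 3.97×10^6 / 6576 = 603.9 m³.
For wasting at MLVSS concentration, Q_w = V/θ_c = 603.9/11.6 = 52.06 m³/d.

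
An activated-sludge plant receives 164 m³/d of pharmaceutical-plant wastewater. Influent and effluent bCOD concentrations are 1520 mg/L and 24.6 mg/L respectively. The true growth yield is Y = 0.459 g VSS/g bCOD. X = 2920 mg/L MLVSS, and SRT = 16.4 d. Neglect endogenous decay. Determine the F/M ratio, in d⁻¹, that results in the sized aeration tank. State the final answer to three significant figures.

Biomass mass balance (decay neglected): V·X = Y·Q·(S₀ − S)·θ_c, so V = 0.459 × 164 × (1520 − 24.6) × 16.4 / 2920 = 632.2 m³.
F/M = Q·S₀ / (V·X) = 164 × 1520 / (632.2 × 2920) = 0.1350 g bCOD·(g VSS·d)⁻¹.

F/M ≈ 0.135 d⁻¹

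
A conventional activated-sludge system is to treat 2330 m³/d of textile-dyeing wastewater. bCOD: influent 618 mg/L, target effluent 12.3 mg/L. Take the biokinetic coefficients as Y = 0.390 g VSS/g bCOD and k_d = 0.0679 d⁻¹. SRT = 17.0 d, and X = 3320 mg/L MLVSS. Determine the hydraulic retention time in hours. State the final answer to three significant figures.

Steady-state biomass mass balance: V·X·(1 + k_d·θ_c) = Y·Q·(S₀ − S)·θ_c, so V = 0.390 × 2330 × (618 − 12.3) × 17.0 / [3320 × (1 + 0.0679 × 17.0)] = 9.36×10^6 / 7152 = 1308 m³.
Hydraulic retention time τ = V/Q = 1308 / 2330 = 0.5615 d = 13.48 h.

τ ≈ 13.5 h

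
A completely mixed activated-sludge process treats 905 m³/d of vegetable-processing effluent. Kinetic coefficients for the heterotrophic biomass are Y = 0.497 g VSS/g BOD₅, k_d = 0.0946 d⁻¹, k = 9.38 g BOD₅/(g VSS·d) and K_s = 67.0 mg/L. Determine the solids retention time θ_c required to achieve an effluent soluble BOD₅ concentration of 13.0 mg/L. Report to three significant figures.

At the target effluent, Y k S/(K_s+S) = 0.497×9.38×13.0/80.00 = 0.7576 d⁻¹.
θ_c = 1/(μ − k_d) = 1/(0.7576 − 0.0946) = 1/0.6630 = 1.508 d.

θ_c ≈ 1.51 d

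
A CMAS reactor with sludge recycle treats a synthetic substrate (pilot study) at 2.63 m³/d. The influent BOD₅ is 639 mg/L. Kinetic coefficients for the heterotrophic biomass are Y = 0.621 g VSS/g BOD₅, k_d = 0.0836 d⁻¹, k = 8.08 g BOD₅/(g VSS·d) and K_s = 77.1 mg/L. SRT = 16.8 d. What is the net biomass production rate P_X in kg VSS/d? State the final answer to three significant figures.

From the Monod/SRT balance for a CMAS, S = K_s·(1+k_d θ_c)/[θ_c·(Y k − k_d) − 1] = 77.1 × (1 + 0.0836 × 16.8) / [16.8 × (0.621 × 8.08 − 0.0836) − 1] = 185.4 / 81.89 = 2.264 mg/L.
Y_obs = Y / (1 + k_d θ_c) = 0.621 / (1 + 0.0836 × 16.8) = 0.621 / 2.404 = 0.2583.
ΔS = 639 − 2.26 = 636.7 mg/L, so the substrate removal rate is 2.63 × 636.7/1000 = 1.675 kg BOD₅/d.
P_X = Y_obs · Q(S₀ − S) = 0.2583 × 1.675 = 0.4325 kg VSS/d.

P_X ≈ 0.433 kg VSS/d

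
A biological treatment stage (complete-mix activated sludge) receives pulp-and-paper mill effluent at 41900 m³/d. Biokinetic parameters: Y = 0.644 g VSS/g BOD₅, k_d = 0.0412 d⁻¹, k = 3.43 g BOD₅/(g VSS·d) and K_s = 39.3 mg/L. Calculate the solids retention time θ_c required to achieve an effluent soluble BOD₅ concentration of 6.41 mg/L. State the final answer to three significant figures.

Specific growth rate at S = 6.41 mg/L: μ = YkS/(K_s+S) = 0.644·3.43·6.41/(39.3+6.41) = 0.3098 d⁻¹.
Then 1/θ_c = μ − k_d = 0.3098 − 0.0412 = 0.2686 d⁻¹, giving θ_c = 3.724 d.

θ_c ≈ 3.72 d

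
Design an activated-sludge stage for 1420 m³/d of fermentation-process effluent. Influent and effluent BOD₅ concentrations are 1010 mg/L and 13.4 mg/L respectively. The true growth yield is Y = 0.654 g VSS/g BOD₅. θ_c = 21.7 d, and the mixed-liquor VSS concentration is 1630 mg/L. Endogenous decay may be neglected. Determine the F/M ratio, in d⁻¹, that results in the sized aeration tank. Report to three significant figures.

F/M ≈ 0.0714 d⁻¹

Biomass mass balance (decay neglected): V·X = Y·Q·(S₀ − S)·θ_c, so V = 0.654 × 1420 × (1010 − 13.4) × 21.7 / 1630 = 12321 m³.
F/M = applied load / biomass = Q·S₀/(V·X) = 1420 × 1010 / (12321 × 1630) = 0.07141 d⁻¹.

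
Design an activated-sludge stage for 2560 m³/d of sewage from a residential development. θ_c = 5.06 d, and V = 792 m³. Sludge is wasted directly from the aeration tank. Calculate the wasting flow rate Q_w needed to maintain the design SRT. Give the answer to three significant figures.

Q_w ≈ 157 m³/d

For wasting at MLVSS concentration, Q_w = V/θ_c = 792.0/5.06 = 156.5 m³/d.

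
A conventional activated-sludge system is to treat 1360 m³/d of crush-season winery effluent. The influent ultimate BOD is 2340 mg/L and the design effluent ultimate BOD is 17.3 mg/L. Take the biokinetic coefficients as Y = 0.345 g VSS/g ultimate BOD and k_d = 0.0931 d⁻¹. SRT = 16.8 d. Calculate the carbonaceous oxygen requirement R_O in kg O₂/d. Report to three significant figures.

Y_obs = Y / (1 + k_d θ_c) = 0.345 / (1 + 0.0931 × 16.8) = 0.345 / 2.564 = 0.1346.
Mass of ultimate BOD removed per day: Q(S₀ − S) = 1360 × 2323 g/m³ = 3159 kg/d.
Net sludge production P_X = 0.1346 × 3159 = 425.0 kg VSS/d.
Carbonaceous O₂ demand = substrate oxidised − cell-mass equivalent = 3159 − 1.42 × 425.0 = 2555 kg O₂/d.

R_O ≈ 2560 kg O₂/d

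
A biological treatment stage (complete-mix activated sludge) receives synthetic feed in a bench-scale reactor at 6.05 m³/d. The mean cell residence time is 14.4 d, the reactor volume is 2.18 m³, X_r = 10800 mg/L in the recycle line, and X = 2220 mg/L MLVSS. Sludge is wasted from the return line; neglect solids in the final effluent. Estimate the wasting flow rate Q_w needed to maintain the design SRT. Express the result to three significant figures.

Q_w ≈ 0.0311 m³/d

θ_c = V·X/(Q_w·X_r) when wasting from the recycle, so Q_w = V·X/(θ_c·X_r) = 2.180 × 2220 / (14.4 × 10800) = 0.03112 m³/d.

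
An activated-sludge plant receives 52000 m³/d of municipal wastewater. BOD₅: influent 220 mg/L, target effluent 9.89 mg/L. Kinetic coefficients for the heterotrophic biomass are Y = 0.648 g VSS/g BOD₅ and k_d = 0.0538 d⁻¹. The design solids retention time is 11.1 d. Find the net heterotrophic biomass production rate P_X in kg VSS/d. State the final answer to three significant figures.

Observed yield with endogenous decay: Y_obs = Y / (1 + k_d·θ_c) = 0.648 / (1 + 0.0538 × 11.1) = 0.648 / 1.597 = 0.4057 g VSS/g BOD₅.
ΔS = 220 − 9.89 = 210.1 mg/L, so the substrate removal rate is 52000 × 210.1/1000 = 10926 kg BOD₅/d.
Net biomass production P_X = Y_obs × Q·(S₀ − S) = 0.4057 × 10926 = 4433 kg VSS/d.

P_X ≈ 4430 kg VSS/d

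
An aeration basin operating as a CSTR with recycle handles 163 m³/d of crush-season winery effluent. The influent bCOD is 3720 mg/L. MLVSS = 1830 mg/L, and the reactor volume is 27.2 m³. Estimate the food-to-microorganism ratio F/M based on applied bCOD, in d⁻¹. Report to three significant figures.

Food-to-microorganism ratio F/M = Q S₀ / (V X) = 163 × 3720 / (27.20 × 1830) = 12.18 d⁻¹.

F/M ≈ 12.2 d⁻¹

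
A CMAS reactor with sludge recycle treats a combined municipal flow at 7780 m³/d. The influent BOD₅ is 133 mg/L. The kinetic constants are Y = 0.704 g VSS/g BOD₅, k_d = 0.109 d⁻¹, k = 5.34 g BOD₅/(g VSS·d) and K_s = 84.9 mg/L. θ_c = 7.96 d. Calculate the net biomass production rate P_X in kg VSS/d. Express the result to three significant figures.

P_X ≈ 373 kg VSS/d

Effluent substrate depends only on kinetics and SRT: S = K_s(1 + k_d θ_c) / [θ_c(Yk − k_d) − 1] = 84.9 × (1 + 0.109 × 7.96) / [7.96 × (0.704 × 5.34 − 0.109) − 1] = 158.6 / 28.06 = 5.651 mg/L.
The observed yield is Y_obs = Y/(1 + k_d·θ_c) = 0.704 / (1 + 0.109 × 7.96) = 0.704 / 1.868 = 0.3769 g VSS per g BOD₅ removed.
Mass of BOD₅ removed per day: Q(S₀ − S) = 7780 × 127.3 g/m³ = 990.8 kg/d.
Biomass produced: P_X = Y_obs·Q·ΔS = 0.3769 × 990.8 ≈ 373.5 kg VSS/d.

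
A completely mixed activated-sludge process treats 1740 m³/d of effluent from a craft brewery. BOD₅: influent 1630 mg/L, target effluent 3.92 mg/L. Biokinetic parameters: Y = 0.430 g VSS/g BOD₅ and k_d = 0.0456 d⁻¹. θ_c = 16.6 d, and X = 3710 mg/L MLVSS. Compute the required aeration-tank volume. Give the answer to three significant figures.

V ≈ 3100 m³

Steady-state biomass mass balance: V·X·(1 + k_d·θ_c) = Y·Q·(S₀ − S)·θ_c, so V = 0.430 × 1740 × (1630 − 3.92) × 16.6 / [3710 × (1 + 0.0456 × 16.6)] = 2.02×10^7 / 6518 = 3098 m³.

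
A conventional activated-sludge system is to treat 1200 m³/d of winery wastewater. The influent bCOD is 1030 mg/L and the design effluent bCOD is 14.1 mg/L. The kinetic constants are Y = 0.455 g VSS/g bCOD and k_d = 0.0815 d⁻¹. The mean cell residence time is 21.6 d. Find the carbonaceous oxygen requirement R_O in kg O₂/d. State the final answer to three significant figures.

R_O ≈ 934 kg O₂/d

Correct the yield for decay: Y_obs = Y/(1 + k_d θ_c) = 0.455 / (1 + 0.0815 × 21.6) = 0.455 / 2.760 = 0.1648.
Q·(S₀ − S) = 1200 × (1030 − 14.1) × 10⁻³ = 1219 kg/d removed.
P_X = Y_obs·Q·(S₀ − S) = 0.1648 × 1219 = 200.9 kg VSS/d.
Carbonaceous O₂ demand = substrate oxidised − cell-mass equivalent = 1219 − 1.42 × 200.9 = 933.7 kg O₂/d.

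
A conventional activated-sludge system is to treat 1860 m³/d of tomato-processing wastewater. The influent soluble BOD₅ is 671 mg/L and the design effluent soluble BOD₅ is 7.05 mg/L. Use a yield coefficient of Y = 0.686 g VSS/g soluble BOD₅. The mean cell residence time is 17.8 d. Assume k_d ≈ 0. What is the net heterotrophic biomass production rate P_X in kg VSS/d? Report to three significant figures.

No decay correction is needed, so Y_obs = Y = 0.686.
Mass of soluble BOD₅ removed per day: Q(S₀ − S) = 1860 × 664.0 g/m³ = 1235 kg/d.
So the net sludge growth is P_X = 0.6860 × 1235 = 847.2 kg VSS/d.

P_X ≈ 847 kg VSS/d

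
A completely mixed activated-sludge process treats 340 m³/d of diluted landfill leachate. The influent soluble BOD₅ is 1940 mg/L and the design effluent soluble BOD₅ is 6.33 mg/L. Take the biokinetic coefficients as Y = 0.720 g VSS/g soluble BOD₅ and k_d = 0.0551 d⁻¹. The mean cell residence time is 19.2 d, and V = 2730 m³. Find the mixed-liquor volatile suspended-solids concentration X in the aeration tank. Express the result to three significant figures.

From V·X·(1 + k_d·θ_c) = Y·Q·(S₀ − S)·θ_c: X = 0.720 × 340 × (1940 − 6.33) × 19.2 / [2730 × (1 + 0.0551 × 19.2)] = 1618 mg/L.

X ≈ 1620 mg/L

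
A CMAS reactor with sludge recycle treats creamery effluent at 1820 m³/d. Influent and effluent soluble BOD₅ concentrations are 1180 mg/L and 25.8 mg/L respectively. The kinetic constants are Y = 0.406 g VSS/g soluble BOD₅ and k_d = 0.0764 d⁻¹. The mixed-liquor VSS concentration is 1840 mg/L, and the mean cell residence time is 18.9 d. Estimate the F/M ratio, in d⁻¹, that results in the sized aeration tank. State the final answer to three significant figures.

F/M ≈ 0.326 d⁻¹

Steady-state biomass mass balance: V·X·(1 + k_d·θ_c) = Y·Q·(S₀ − S)·θ_c, so V = 0.406 × 1820 × (1180 − 25.8) × 18.9 / [1840 × (1 + 0.0764 × 18.9)] = 1.61×10^7 / 4497 = 3584 m³.
F/M = applied load / biomass = Q·S₀/(V·X) = 1820 × 1180 / (3584 × 1840) = 0.3256 d⁻¹.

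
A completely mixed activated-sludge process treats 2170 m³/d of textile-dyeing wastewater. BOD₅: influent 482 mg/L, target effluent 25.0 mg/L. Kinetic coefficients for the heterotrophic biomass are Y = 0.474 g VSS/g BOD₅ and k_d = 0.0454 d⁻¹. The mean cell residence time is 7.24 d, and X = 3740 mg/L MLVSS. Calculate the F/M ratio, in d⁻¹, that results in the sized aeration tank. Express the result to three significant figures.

F/M ≈ 0.408 d⁻¹

Rearranging the biomass balance for a CMAS with decay, V = Y·Q·ΔS·θ_c / [X·(1+k_d θ_c)] = 0.474 × 2170 × (482 − 25.0) × 7.24 / [3740 × (1 + 0.0454 × 7.24)] = 3.4×10^6 / 4969 = 684.9 m³.
F/M = Q·S₀ / (V·X) = 2170 × 482 / (684.9 × 3740) = 0.4084 g BOD₅·(g VSS·d)⁻¹.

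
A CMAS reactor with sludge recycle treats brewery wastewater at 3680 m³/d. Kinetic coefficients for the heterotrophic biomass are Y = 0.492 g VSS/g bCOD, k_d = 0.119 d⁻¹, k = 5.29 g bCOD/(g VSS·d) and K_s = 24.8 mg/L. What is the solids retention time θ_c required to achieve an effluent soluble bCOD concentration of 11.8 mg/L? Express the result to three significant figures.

θ_c ≈ 1.39 d

Specific growth rate at S = 11.8 mg/L: μ = YkS/(K_s+S) = 0.492·5.29·11.8/(24.8+11.8) = 0.8391 d⁻¹.
1/θ_c = 0.8391 − 0.119 = 0.7201 d⁻¹, so θ_c = 1.389 d.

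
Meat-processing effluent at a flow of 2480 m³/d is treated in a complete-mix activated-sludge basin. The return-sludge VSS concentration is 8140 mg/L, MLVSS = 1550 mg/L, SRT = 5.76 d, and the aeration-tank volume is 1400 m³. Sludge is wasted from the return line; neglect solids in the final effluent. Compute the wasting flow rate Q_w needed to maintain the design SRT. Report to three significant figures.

Wasting from the return line (neglecting effluent solids): Q_w = V·X / (θ_c·X_r) = 1400 × 1550 / (5.76 × 8140) = 46.28 m³/d.

Q_w ≈ 46.3 m³/d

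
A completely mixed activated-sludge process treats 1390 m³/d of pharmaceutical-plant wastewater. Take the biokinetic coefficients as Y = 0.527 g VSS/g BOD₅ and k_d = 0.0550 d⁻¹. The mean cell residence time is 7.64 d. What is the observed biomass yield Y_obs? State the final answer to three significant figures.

Y_obs ≈ 0.371 g VSS/g BOD₅

The observed yield is Y_obs = Y/(1 + k_d·θ_c) = 0.527 / (1 + 0.0550 × 7.64) = 0.527 / 1.420 = 0.3711 g VSS per g BOD₅ removed.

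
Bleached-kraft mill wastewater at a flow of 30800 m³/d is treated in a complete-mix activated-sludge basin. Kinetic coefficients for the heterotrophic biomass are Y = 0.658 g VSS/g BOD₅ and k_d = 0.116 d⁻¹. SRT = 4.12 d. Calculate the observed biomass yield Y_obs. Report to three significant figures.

Correct the yield for decay: Y_obs = Y/(1 + k_d θ_c) = 0.658 / (1 + 0.116 × 4.12) = 0.658 / 1.478 = 0.4452.

Y_obs ≈ 0.445 g VSS/g BOD₅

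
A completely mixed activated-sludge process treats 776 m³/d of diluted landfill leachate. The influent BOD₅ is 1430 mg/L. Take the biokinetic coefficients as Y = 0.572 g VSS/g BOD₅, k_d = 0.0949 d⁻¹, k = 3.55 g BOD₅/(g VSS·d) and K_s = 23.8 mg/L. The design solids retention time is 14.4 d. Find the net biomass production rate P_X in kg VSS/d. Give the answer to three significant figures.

From the Monod/SRT balance for a CMAS, S = K_s·(1+k_d θ_c)/[θ_c·(Y k − k_d) − 1] = 23.8 × (1 + 0.0949 × 14.4) / [14.4 × (0.572 × 3.55 − 0.0949) − 1] = 56.32 / 26.87 = 2.096 mg/L.
Y_obs = Y / (1 + k_d θ_c) = 0.572 / (1 + 0.0949 × 14.4) = 0.572 / 2.367 = 0.2417.
ΔS = 1430 − 2.10 = 1428 mg/L, so the substrate removal rate is 776 × 1428/1000 = 1108 kg BOD₅/d.
Net biomass production P_X = Y_obs × Q·(S₀ − S) = 0.2417 × 1108 = 267.8 kg VSS/d.

P_X ≈ 268 kg VSS/d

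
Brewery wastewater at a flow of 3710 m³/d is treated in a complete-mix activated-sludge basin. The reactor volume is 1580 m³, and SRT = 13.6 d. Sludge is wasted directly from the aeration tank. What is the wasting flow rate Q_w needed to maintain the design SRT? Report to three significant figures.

Q_w ≈ 116 m³/d

Wasting from the aeration tank: Q_w = V / θ_c = 1580 / 13.6 = 116.2 m³/d.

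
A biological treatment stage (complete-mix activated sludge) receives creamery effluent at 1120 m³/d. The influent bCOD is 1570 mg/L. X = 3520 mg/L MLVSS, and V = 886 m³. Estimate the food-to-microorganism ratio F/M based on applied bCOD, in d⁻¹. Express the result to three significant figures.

F/M ≈ 0.564 d⁻¹

Food-to-microorganism ratio F/M = Q S₀ / (V X) = 1120 × 1570 / (886.0 × 3520) = 0.5638 d⁻¹.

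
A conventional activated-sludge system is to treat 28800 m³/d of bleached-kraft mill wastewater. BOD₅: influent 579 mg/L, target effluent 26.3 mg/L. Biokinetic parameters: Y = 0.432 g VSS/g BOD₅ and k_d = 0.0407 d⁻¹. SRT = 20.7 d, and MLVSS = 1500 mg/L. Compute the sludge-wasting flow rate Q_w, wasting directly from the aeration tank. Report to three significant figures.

Rearranging the biomass balance for a CMAS with decay, V = Y·Q·ΔS·θ_c / [X·(1+k_d θ_c)] = 0.432 × 28800 × (579 − 26.3) × 20.7 / [1500 × (1 + 0.0407 × 20.7)] = 1.42×10^8 / 2764 = 51504 m³.
For wasting at MLVSS concentration, Q_w = V/θ_c = 51504/20.7 = 2488 m³/d.

Q_w ≈ 2490 m³/d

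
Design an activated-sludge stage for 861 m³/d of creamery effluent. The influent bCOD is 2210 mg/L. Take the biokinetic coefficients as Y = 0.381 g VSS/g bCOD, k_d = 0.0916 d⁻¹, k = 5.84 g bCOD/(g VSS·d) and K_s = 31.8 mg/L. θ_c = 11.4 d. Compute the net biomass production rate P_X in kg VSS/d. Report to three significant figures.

P_X ≈ 354 kg VSS/d

For a completely mixed reactor with recycle the Lawrence–McCarty relation gives S = K_s·(1 + k_d·θ_c) / [θ_c·(Y·k − k_d) − 1] = 31.8 × (1 + 0.0916 × 11.4) / [11.4 × (0.381 × 5.84 − 0.0916) − 1] = 65.01 / 23.32 = 2.787 mg/L.
Y_obs = Y / (1 + k_d θ_c) = 0.381 / (1 + 0.0916 × 11.4) = 0.381 / 2.044 = 0.1864.
Mass of bCOD removed per day: Q(S₀ − S) = 861 × 2207 g/m³ = 1900 kg/d.
P_X = Y_obs · Q(S₀ − S) = 0.1864 × 1900 = 354.2 kg VSS/d.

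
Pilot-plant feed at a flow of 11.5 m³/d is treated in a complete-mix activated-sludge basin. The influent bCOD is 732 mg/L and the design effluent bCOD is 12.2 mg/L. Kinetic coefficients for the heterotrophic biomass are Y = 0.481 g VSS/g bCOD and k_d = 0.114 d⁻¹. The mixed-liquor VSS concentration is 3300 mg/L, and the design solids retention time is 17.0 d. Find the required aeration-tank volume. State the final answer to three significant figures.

V ≈ 6.98 m³

From the SRT design equation V = Y Q (S₀−S) θ_c / [X (1 + k_d θ_c)] = 0.481 × 11.5 × (732 − 12.2) × 17.0 / [3300 × (1 + 0.114 × 17.0)] = 6.77×10^4 / 9695 = 6.981 m³.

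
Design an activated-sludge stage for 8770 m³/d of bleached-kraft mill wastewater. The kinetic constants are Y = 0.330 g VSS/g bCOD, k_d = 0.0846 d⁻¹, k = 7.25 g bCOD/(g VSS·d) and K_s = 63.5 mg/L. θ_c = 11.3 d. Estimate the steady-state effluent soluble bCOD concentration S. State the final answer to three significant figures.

S ≈ 4.95 mg/L

From the Monod/SRT balance for a CMAS, S = K_s·(1+k_d θ_c)/[θ_c·(Y k − k_d) − 1] = 63.5 × (1 + 0.0846 × 11.3) / [11.3 × (0.330 × 7.25 − 0.0846) − 1] = 124.2 / 25.08 = 4.952 mg/L.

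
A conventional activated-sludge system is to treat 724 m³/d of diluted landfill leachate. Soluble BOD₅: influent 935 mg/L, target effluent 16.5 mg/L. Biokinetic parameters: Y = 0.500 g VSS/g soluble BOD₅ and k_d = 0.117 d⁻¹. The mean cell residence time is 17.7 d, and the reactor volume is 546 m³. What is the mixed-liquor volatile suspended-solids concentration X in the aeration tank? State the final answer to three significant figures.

X ≈ 3510 mg/L

From V·X·(1 + k_d·θ_c) = Y·Q·(S₀ − S)·θ_c: X = 0.500 × 724 × (935 − 16.5) × 17.7 / [546 × (1 + 0.117 × 17.7)] = 3510 mg/L.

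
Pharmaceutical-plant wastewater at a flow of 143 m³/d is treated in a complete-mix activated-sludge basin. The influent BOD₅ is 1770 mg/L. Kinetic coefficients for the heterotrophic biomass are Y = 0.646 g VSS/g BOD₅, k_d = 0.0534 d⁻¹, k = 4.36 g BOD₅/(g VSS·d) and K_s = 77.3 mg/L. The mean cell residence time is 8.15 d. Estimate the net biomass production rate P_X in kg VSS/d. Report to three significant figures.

From the Monod/SRT balance for a CMAS, S = K_s·(1+k_d θ_c)/[θ_c·(Y k − k_d) − 1] = 77.3 × (1 + 0.0534 × 8.15) / [8.15 × (0.646 × 4.36 − 0.0534) − 1] = 110.9 / 21.52 = 5.155 mg/L.
Observed yield with endogenous decay: Y_obs = Y / (1 + k_d·θ_c) = 0.646 / (1 + 0.0534 × 8.15) = 0.646 / 1.435 = 0.4501 g VSS/g BOD₅.
Mass of BOD₅ removed per day: Q(S₀ − S) = 143 × 1765 g/m³ = 252.4 kg/d.
So the net sludge growth is P_X = 0.4501 × 252.4 = 113.6 kg VSS/d.

P_X ≈ 114 kg VSS/d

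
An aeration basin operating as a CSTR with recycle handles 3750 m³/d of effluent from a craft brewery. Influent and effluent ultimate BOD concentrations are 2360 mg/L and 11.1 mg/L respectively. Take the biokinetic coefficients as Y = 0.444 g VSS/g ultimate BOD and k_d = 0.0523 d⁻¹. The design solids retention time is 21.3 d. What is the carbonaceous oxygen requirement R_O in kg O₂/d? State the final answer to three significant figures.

R_O ≈ 6180 kg O₂/d

Observed yield with endogenous decay: Y_obs = Y / (1 + k_d·θ_c) = 0.444 / (1 + 0.0523 × 21.3) = 0.444 / 2.114 = 0.2100 g VSS/g ultimate BOD.
Mass of ultimate BOD removed per day: Q(S₀ − S) = 3750 × 2349 g/m³ = 8808 kg/d.
Biomass synthesised: P_X = Y_obs × 8808 = 1850 kg VSS/d.
Carbonaceous O₂ demand = substrate oxidised − cell-mass equivalent = 8808 − 1.42 × 1850 = 6181 kg O₂/d.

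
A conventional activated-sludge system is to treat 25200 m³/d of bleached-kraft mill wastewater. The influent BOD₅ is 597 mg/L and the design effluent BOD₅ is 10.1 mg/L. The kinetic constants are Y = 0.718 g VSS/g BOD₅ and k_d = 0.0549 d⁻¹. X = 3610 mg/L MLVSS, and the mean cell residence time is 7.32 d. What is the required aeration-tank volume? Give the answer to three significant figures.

From the SRT design equation V = Y Q (S₀−S) θ_c / [X (1 + k_d θ_c)] = 0.718 × 25200 × (597 − 10.1) × 7.32 / [3610 × (1 + 0.0549 × 7.32)] = 7.77×10^7 / 5061 = 15360 m³.

V ≈ 15400 m³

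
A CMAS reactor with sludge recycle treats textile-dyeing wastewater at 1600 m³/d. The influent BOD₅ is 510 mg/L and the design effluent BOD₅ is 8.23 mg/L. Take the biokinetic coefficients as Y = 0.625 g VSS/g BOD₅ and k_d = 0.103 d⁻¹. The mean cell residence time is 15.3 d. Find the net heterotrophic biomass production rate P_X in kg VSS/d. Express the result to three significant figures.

The observed yield is Y_obs = Y/(1 + k_d·θ_c) = 0.625 / (1 + 0.103 × 15.3) = 0.625 / 2.576 = 0.2426 g VSS per g BOD₅ removed.
Substrate removed = Q·(S₀ − S) = 1600 m³/d × (510 − 8.23) g/m³ = 8.03×10^5 g/d = 802.8 kg/d.
So the net sludge growth is P_X = 0.2426 × 802.8 = 194.8 kg VSS/d.

P_X ≈ 195 kg VSS/d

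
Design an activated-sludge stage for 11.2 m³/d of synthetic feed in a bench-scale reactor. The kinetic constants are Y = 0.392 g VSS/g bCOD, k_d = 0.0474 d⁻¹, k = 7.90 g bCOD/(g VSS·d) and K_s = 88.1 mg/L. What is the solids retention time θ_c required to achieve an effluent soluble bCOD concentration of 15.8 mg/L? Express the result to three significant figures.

From 1/θ_c = Y·k·S/(K_s + S) − k_d: Y·k·S/(K_s+S) = 0.392 × 7.90 × 15.8 / (88.1 + 15.8) = 0.4709 d⁻¹.
Then 1/θ_c = μ − k_d = 0.4709 − 0.0474 = 0.4235 d⁻¹, giving θ_c = 2.361 d.

θ_c ≈ 2.36 d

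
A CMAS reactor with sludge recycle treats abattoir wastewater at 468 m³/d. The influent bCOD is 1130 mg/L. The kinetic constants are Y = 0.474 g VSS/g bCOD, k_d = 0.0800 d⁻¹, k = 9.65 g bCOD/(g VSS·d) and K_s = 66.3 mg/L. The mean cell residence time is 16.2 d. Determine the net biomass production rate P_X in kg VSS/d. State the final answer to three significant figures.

P_X ≈ 109 kg VSS/d

For a completely mixed reactor with recycle the Lawrence–McCarty relation gives S = K_s·(1 + k_d·θ_c) / [θ_c·(Y·k − k_d) − 1] = 66.3 × (1 + 0.0800 × 16.2) / [16.2 × (0.474 × 9.65 − 0.0800) − 1] = 152.2 / 71.80 = 2.120 mg/L.
The observed yield is Y_obs = Y/(1 + k_d·θ_c) = 0.474 / (1 + 0.0800 × 16.2) = 0.474 / 2.296 = 0.2064 g VSS per g bCOD removed.
Mass of bCOD removed per day: Q(S₀ − S) = 468 × 1128 g/m³ = 527.8 kg/d.
Biomass produced: P_X = Y_obs·Q·ΔS = 0.2064 × 527.8 ≈ 109.0 kg VSS/d.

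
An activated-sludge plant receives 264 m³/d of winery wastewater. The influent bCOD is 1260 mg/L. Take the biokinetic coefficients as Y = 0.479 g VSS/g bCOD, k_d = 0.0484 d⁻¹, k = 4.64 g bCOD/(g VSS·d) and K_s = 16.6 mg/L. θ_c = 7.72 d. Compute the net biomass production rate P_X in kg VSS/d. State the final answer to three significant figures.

P_X ≈ 116 kg VSS/d

For a completely mixed reactor with recycle the Lawrence–McCarty relation gives S = K_s·(1 + k_d·θ_c) / [θ_c·(Y·k − k_d) − 1] = 16.6 × (1 + 0.0484 × 7.72) / [7.72 × (0.479 × 4.64 − 0.0484) − 1] = 22.80 / 15.78 = 1.445 mg/L.
The observed yield is Y_obs = Y/(1 + k_d·θ_c) = 0.479 / (1 + 0.0484 × 7.72) = 0.479 / 1.374 = 0.3487 g VSS per g bCOD removed.
Substrate removed = Q·(S₀ − S) = 264 m³/d × (1260 − 1.44) g/m³ = 3.32×10^5 g/d = 332.3 kg/d.
Biomass produced: P_X = Y_obs·Q·ΔS = 0.3487 × 332.3 ≈ 115.9 kg VSS/d.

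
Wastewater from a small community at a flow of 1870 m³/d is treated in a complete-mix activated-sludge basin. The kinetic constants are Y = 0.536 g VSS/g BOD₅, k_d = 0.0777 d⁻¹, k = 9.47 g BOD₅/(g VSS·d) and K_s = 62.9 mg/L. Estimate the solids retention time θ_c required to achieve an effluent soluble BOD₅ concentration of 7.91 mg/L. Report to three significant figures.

θ_c ≈ 2.04 d

Specific growth rate at S = 7.91 mg/L: μ = YkS/(K_s+S) = 0.536·9.47·7.91/(62.9+7.91) = 0.5670 d⁻¹.
θ_c = 1/(μ − k_d) = 1/(0.5670 − 0.0777) = 1/0.4893 = 2.044 d.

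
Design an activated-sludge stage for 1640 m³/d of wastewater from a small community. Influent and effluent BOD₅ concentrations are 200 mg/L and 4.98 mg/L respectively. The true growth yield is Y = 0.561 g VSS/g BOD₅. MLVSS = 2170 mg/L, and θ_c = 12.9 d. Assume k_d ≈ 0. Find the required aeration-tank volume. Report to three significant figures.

V ≈ 1070 m³

With k_d = 0 the design equation reduces to V = Y Q (S₀−S) θ_c / X = 0.561 × 1640 × (200 − 4.98) × 12.9 / 2170 = 1067 m³.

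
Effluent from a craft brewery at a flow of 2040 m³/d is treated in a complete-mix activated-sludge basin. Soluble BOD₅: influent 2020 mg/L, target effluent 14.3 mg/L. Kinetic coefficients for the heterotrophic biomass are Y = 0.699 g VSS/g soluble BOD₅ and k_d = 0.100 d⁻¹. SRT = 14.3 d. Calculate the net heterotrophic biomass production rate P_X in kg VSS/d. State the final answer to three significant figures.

P_X ≈ 1180 kg VSS/d

The observed yield is Y_obs = Y/(1 + k_d·θ_c) = 0.699 / (1 + 0.100 × 14.3) = 0.699 / 2.430 = 0.2877 g VSS per g soluble BOD₅ removed.
ΔS = 2020 − 14.3 = 2006 mg/L, so the substrate removal rate is 2040 × 2006/1000 = 4092 kg soluble BOD₅/d.
Net biomass production P_X = Y_obs × Q·(S₀ − S) = 0.2877 × 4092 = 1177 kg VSS/d.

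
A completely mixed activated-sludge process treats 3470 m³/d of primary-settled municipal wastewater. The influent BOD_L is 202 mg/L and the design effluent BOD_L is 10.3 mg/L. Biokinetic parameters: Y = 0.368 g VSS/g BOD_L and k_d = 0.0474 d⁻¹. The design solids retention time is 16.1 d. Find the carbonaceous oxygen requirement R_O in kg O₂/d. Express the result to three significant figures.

Y_obs = Y / (1 + k_d θ_c) = 0.368 / (1 + 0.0474 × 16.1) = 0.368 / 1.763 = 0.2087.
ΔS = 202 − 10.3 = 191.7 mg/L, so the substrate removal rate is 3470 × 191.7/1000 = 665.2 kg BOD_L/d.
P_X = Y_obs·Q·(S₀ − S) = 0.2087 × 665.2 = 138.8 kg VSS/d.
R_O = Q·(S₀ − S) − 1.42·P_X = 665.2 − 1.42 × 138.8 = 468.0 kg O₂/d.

R_O ≈ 468 kg O₂/d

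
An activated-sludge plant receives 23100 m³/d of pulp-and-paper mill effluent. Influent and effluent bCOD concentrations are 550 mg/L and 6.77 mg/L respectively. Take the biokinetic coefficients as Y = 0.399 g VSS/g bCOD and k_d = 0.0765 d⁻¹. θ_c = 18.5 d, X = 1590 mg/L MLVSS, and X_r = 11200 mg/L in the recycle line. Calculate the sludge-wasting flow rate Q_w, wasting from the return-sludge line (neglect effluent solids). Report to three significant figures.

Rearranging the biomass balance for a CMAS with decay, V = Y·Q·ΔS·θ_c / [X·(1+k_d θ_c)] = 0.399 × 23100 × (550 − 6.77) × 18.5 / [1590 × (1 + 0.0765 × 18.5)] = 9.26×10^7 / 3840 = 24120 m³.
Wasting from the return line (neglecting effluent solids): Q_w = V·X / (θ_c·X_r) = 24120 × 1590 / (18.5 × 11200) = 185.1 m³/d.

Q_w ≈ 185 m³/d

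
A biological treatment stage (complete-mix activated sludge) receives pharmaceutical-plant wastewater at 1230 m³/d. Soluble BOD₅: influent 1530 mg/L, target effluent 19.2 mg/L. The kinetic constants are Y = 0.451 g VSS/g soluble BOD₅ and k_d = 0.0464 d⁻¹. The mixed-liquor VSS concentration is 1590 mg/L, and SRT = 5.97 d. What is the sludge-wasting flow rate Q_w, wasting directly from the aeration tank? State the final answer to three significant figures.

Steady-state biomass mass balance: V·X·(1 + k_d·θ_c) = Y·Q·(S₀ − S)·θ_c, so V = 0.451 × 1230 × (1530 − 19.2) × 5.97 / [1590 × (1 + 0.0464 × 5.97)] = 5×10^6 / 2030 = 2464 m³.
For wasting at MLVSS concentration, Q_w = V/θ_c = 2464/5.97 = 412.8 m³/d.

Q_w ≈ 413 m³/d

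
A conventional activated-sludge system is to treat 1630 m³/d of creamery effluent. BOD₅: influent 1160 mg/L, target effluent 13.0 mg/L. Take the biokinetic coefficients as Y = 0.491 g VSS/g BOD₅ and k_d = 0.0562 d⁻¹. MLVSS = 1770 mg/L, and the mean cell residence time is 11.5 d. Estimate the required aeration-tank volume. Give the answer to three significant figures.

Rearranging the biomass balance for a CMAS with decay, V = Y·Q·ΔS·θ_c / [X·(1+k_d θ_c)] = 0.491 × 1630 × (1160 − 13.0) × 11.5 / [1770 × (1 + 0.0562 × 11.5)] = 1.06×10^7 / 2914 = 3623 m³.

V ≈ 3620 m³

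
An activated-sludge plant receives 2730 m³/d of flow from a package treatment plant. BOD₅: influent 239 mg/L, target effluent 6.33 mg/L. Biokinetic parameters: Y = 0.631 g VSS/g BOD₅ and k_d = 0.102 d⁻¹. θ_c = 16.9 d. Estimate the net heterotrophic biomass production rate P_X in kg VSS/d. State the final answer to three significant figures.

P_X ≈ 147 kg VSS/d

Observed yield with endogenous decay: Y_obs = Y / (1 + k_d·θ_c) = 0.631 / (1 + 0.102 × 16.9) = 0.631 / 2.724 = 0.2317 g VSS/g BOD₅.
Q·(S₀ − S) = 2730 × (239 − 6.33) × 10⁻³ = 635.2 kg/d removed.
P_X = Y_obs · Q(S₀ − S) = 0.2317 × 635.2 = 147.1 kg VSS/d.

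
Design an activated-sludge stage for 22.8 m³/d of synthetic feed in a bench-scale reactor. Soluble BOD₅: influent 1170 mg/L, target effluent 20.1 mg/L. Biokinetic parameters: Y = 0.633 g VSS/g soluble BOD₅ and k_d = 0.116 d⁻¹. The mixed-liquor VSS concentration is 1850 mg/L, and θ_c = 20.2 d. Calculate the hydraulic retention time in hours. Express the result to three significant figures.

τ ≈ 57.1 h

Rearranging the biomass balance for a CMAS with decay, V = Y·Q·ΔS·θ_c / [X·(1+k_d θ_c)] = 0.633 × 22.8 × (1170 − 20.1) × 20.2 / [1850 × (1 + 0.116 × 20.2)] = 3.35×10^5 / 6185 = 54.20 m³.
HRT = V/Q = 54.20 m³ / 22.8 m³·d⁻¹ = 2.377 d × 24 = 57.05 h.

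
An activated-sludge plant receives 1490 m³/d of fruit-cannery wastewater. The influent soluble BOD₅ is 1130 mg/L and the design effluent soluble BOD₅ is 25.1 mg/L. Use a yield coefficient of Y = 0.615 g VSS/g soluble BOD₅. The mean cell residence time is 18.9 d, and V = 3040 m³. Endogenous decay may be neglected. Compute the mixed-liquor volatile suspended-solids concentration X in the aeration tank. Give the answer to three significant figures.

From V·X = Y·Q·(S₀ − S)·θ_c (decay neglected): X = 0.615 × 1490 × (1130 − 25.1) × 18.9 / 3040 = 6295 mg/L.

X ≈ 6290 mg/L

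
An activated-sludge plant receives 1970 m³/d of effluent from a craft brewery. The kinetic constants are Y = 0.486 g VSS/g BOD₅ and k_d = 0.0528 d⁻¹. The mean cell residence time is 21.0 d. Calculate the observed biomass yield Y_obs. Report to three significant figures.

Y_obs = Y / (1 + k_d θ_c) = 0.486 / (1 + 0.0528 × 21.0) = 0.486 / 2.109 = 0.2305.

Y_obs ≈ 0.230 g VSS/g BOD₅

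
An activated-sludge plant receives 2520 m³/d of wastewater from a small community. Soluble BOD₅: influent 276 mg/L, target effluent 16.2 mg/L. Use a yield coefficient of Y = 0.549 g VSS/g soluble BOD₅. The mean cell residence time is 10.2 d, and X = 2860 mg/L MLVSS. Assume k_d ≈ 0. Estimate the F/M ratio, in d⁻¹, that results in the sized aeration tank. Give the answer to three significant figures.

F/M ≈ 0.190 d⁻¹

Biomass mass balance (decay neglected): V·X = Y·Q·(S₀ − S)·θ_c, so V = 0.549 × 2520 × (276 − 16.2) × 10.2 / 2860 = 1282 m³.
F/M = applied load / biomass = Q·S₀/(V·X) = 2520 × 276 / (1282 × 2860) = 0.1897 d⁻¹.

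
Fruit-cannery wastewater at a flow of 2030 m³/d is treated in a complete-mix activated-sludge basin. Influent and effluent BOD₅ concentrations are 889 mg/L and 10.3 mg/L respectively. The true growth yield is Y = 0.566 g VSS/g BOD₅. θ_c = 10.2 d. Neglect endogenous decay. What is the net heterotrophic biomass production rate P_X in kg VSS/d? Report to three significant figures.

P_X ≈ 1010 kg VSS/d

No decay correction is needed, so Y_obs = Y = 0.566.
Q·(S₀ − S) = 2030 × (889 − 10.3) × 10⁻³ = 1784 kg/d removed.
Net biomass production P_X = Y_obs × Q·(S₀ − S) = 0.5660 × 1784 = 1010 kg VSS/d.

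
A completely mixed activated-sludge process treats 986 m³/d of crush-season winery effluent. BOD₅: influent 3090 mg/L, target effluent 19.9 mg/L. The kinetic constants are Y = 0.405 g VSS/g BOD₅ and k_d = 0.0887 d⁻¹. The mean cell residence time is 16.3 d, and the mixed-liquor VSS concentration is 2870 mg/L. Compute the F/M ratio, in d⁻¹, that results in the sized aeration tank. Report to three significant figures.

F/M ≈ 0.373 d⁻¹

Steady-state biomass mass balance: V·X·(1 + k_d·θ_c) = Y·Q·(S₀ − S)·θ_c, so V = 0.405 × 986 × (3090 − 19.9) × 16.3 / [2870 × (1 + 0.0887 × 16.3)] = 2×10^7 / 7019 = 2847 m³.
Food-to-microorganism ratio F/M = Q S₀ / (V X) = 986 × 3090 / (2847 × 2870) = 0.3729 d⁻¹.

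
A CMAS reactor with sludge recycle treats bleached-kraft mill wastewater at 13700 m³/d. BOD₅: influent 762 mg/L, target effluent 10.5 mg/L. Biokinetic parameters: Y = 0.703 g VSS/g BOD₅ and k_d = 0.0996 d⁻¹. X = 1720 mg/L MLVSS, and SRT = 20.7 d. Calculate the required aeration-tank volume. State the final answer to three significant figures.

From the SRT design equation V = Y Q (S₀−S) θ_c / [X (1 + k_d θ_c)] = 0.703 × 13700 × (762 − 10.5) × 20.7 / [1720 × (1 + 0.0996 × 20.7)] = 1.5×10^8 / 5266 = 28450 m³.

V ≈ 28400 m³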